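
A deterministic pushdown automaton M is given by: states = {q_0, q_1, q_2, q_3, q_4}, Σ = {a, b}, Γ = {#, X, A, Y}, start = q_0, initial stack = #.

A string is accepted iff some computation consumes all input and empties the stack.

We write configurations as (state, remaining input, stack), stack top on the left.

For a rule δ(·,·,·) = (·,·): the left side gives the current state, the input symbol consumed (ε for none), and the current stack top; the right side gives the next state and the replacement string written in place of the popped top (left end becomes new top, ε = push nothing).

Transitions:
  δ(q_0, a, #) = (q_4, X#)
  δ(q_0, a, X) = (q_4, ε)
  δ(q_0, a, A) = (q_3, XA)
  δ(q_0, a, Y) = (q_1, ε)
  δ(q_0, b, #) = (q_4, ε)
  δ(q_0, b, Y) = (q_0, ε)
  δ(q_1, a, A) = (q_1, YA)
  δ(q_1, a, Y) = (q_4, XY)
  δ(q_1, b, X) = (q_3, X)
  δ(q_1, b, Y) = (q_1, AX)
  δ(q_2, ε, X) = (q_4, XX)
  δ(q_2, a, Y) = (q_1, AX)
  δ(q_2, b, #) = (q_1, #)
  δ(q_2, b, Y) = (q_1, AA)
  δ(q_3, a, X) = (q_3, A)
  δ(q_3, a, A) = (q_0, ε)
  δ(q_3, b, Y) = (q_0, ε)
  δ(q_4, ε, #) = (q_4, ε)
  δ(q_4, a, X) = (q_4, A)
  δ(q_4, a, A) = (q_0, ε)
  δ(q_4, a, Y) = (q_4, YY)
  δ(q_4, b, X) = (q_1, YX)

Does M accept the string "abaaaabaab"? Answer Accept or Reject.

(q_0, abaaaabaab, #) ⊢ (q_4, baaaabaab, X#) ⊢ (q_1, aaaabaab, YX#) ⊢ (q_4, aaabaab, XYX#) ⊢ (q_4, aabaab, AYX#) ⊢ (q_0, abaab, YX#) ⊢ (q_1, baab, X#) ⊢ (q_3, aab, X#) ⊢ (q_3, ab, A#) ⊢ (q_0, b, #) ⊢ (q_4, ε, ε)
All input consumed and the stack is empty.

Accept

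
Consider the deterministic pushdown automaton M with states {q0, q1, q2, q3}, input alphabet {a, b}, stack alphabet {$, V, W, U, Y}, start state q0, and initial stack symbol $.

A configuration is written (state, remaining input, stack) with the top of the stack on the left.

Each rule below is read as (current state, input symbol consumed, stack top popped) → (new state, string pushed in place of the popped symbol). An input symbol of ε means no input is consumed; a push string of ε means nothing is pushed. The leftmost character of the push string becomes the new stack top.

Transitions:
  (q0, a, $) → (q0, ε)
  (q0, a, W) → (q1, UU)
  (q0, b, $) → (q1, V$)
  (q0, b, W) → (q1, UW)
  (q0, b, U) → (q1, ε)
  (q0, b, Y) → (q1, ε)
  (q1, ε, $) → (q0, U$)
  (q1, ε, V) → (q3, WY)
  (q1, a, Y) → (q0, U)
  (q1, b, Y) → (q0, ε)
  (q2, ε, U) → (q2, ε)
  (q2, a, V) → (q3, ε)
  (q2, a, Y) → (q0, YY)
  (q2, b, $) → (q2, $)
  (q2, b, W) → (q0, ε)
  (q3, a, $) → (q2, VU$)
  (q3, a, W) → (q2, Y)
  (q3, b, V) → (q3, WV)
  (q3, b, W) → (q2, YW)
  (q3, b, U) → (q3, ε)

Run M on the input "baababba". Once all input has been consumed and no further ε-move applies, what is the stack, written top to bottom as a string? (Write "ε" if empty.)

ε

(q0, baababba, $)
  read b, top $: go to q1, push V$ → (q1, aababba, V$)
  ε-move, top V: go to q3, push WY → (q3, aababba, WY$)
  read a, top W: go to q2, push Y → (q2, ababba, YY$)
  read a, top Y: go to q0, push YY → (q0, babba, YYY$)
  read b, top Y: go to q1, push ε → (q1, abba, YY$)
  read a, top Y: go to q0, push U → (q0, bba, UY$)
  read b, top U: go to q1, push ε → (q1, ba, Y$)
  read b, top Y: go to q0, push ε → (q0, a, $)
  read a, top $: go to q0, push ε → (q0, ε, ε)
All input consumed in state q0 with stack ε.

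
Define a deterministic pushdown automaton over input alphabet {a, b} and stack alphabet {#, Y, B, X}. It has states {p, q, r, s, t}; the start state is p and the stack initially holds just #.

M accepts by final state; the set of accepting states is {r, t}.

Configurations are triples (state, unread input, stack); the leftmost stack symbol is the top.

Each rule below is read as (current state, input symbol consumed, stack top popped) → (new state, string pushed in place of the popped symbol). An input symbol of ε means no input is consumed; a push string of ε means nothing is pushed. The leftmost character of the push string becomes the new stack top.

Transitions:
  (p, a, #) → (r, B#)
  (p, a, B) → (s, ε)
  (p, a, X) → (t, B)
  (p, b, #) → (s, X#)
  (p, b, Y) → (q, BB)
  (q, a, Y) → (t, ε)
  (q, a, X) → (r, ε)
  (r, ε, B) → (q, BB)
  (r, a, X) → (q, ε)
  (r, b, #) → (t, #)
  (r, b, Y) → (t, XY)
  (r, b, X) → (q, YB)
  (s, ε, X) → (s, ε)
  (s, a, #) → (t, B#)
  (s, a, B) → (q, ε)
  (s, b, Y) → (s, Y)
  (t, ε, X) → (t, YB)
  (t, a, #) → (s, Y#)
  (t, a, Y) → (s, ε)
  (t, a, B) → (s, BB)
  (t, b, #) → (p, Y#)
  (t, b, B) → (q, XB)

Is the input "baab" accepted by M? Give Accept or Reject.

Reject

(p, baab, #) ⊢ (s, aab, X#) ⊢ (s, aab, #) ⊢ (t, ab, B#) ⊢ (s, b, BB#)
No transition applies at (s, b, BB#); input not fully consumed.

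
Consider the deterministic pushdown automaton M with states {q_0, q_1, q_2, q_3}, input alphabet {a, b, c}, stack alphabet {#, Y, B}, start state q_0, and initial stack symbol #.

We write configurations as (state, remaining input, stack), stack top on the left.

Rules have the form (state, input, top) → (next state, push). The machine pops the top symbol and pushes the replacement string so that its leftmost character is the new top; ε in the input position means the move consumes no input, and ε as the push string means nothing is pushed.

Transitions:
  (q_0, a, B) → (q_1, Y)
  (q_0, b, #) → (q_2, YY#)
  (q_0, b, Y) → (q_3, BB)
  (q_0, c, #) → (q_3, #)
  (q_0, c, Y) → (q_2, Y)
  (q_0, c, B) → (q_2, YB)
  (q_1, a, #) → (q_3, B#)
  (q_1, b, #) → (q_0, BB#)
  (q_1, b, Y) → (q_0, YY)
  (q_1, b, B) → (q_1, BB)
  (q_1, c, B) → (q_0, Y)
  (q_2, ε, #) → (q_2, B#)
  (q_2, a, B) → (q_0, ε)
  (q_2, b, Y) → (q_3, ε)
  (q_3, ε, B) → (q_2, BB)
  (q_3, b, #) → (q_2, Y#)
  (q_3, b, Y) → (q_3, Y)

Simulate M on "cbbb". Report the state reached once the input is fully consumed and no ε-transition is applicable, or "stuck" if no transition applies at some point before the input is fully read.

(q_0, cbbb, #)
  read c, top #: go to q_3, push # → (q_3, bbb, #)
  read b, top #: go to q_2, push Y# → (q_2, bb, Y#)
  read b, top Y: go to q_3, push ε → (q_3, b, #)
  read b, top #: go to q_2, push Y# → (q_2, ε, Y#)
All input consumed; M is in state q_2.

q_2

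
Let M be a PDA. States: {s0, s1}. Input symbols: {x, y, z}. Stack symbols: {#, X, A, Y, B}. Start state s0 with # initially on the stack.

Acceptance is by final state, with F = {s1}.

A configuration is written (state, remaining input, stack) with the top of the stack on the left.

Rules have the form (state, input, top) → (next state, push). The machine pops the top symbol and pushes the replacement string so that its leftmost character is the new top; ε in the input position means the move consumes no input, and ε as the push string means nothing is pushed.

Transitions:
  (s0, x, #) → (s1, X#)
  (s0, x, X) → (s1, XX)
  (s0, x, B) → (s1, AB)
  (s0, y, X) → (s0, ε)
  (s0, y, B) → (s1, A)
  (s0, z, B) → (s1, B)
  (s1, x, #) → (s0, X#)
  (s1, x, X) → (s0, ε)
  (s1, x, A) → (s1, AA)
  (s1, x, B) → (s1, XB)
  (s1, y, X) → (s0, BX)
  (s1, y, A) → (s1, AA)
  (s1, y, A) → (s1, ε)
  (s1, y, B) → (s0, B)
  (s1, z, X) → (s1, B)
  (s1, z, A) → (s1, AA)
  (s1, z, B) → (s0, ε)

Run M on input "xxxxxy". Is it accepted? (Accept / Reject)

Reject

No computation consumes all input and reaches a final state.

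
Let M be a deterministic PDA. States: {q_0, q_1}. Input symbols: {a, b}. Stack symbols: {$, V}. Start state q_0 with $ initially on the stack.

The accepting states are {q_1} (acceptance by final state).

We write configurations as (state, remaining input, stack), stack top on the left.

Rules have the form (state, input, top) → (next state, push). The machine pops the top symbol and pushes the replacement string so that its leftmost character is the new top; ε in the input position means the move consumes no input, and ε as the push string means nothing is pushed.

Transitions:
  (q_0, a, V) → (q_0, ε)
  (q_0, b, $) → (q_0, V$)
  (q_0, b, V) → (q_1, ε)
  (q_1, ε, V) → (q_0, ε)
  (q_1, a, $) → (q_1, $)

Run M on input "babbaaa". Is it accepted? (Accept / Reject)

Accept

(q_0, babbaaa, $)
  read b, top $: go to q_0, push V$ → (q_0, abbaaa, V$)
  read a, top V: go to q_0, push ε → (q_0, bbaaa, $)
  read b, top $: go to q_0, push V$ → (q_0, baaa, V$)
  read b, top V: go to q_1, push ε → (q_1, aaa, $)
  read a, top $: go to q_1, push $ → (q_1, aa, $)
  read a, top $: go to q_1, push $ → (q_1, a, $)
  read a, top $: go to q_1, push $ → (q_1, ε, $)
All input consumed; state q_1 ∈ F.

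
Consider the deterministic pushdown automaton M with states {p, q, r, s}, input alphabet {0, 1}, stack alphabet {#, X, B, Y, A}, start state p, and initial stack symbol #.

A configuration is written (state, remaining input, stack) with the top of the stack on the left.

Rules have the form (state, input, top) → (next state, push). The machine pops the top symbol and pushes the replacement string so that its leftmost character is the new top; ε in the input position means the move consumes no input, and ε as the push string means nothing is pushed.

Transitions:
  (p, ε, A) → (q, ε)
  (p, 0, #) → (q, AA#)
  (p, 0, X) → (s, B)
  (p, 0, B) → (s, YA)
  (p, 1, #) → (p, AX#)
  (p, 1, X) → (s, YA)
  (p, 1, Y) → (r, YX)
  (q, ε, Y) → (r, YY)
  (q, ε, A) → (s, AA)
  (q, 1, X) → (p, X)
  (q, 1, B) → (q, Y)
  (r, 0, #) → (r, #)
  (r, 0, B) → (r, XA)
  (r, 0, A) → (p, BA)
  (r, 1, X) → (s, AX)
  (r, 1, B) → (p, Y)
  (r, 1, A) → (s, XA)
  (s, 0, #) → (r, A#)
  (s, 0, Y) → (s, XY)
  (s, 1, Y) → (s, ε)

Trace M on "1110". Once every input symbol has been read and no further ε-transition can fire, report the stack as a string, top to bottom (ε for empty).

XYA#

(p, 1110, #)
  read 1, top #: go to p, push AX# → (p, 110, AX#)
  ε-move, top A: go to q, push ε → (q, 110, X#)
  read 1, top X: go to p, push X → (p, 10, X#)
  read 1, top X: go to s, push YA → (s, 0, YA#)
  read 0, top Y: go to s, push XY → (s, ε, XYA#)
All input consumed in state s with stack XYA#.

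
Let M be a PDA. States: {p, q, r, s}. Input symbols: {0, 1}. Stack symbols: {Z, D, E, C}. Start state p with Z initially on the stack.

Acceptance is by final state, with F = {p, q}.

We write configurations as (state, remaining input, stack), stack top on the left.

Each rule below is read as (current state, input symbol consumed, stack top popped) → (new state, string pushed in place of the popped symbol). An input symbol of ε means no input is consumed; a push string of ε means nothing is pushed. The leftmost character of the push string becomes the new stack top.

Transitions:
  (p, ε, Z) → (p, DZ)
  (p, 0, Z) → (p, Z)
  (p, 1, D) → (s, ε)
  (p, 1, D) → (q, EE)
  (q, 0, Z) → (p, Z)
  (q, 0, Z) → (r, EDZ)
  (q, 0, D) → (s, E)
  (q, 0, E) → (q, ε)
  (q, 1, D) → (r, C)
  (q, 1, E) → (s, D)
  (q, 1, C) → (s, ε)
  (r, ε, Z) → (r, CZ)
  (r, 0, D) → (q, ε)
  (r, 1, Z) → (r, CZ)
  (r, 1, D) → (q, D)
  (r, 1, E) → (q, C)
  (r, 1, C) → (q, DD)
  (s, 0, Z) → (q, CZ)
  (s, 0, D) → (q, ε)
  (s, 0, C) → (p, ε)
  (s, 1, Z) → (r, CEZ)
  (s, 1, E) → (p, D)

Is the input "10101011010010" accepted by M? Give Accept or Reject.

No computation consumes all input and reaches a final state.

Reject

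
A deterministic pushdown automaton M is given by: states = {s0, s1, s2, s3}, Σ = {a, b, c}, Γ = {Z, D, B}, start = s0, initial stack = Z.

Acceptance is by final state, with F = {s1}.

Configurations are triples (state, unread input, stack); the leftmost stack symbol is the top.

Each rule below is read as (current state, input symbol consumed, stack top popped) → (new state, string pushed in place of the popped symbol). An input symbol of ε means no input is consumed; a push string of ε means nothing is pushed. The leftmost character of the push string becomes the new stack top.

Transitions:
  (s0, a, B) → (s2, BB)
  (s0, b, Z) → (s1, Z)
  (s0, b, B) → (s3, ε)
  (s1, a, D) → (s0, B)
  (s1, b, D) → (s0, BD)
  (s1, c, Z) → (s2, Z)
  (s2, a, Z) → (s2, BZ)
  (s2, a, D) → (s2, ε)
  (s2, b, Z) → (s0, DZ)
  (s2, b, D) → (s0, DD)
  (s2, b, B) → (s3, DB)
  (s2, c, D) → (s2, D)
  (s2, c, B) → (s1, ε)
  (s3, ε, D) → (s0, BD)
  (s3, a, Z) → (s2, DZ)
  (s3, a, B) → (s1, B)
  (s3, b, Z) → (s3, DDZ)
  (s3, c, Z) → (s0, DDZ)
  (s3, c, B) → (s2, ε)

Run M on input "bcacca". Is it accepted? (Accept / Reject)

Reject

(s0, bcacca, Z)
  read b, top Z: go to s1, push Z → (s1, cacca, Z)
  read c, top Z: go to s2, push Z → (s2, acca, Z)
  read a, top Z: go to s2, push BZ → (s2, cca, BZ)
  read c, top B: go to s1, push ε → (s1, ca, Z)
  read c, top Z: go to s2, push Z → (s2, a, Z)
  read a, top Z: go to s2, push BZ → (s2, ε, BZ)
All input consumed; state s2 ∉ F and no further ε-move applies.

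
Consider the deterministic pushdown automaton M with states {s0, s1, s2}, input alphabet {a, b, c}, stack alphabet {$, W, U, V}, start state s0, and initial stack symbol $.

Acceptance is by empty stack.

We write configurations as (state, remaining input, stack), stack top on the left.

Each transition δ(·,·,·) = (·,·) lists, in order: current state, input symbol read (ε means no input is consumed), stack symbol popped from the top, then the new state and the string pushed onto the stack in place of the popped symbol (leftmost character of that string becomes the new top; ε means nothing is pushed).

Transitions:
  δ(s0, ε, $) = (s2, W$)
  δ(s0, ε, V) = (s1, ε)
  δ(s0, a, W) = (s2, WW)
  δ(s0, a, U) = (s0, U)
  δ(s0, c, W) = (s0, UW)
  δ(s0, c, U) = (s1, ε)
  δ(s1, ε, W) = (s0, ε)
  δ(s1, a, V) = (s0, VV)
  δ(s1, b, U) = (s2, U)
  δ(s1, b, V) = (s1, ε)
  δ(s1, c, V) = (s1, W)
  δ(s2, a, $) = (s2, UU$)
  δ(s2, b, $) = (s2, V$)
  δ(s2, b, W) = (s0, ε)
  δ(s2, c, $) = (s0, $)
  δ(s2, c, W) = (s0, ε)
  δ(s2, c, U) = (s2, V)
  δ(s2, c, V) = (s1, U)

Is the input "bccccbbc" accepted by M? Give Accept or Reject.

Reject

(s0, bccccbbc, $) ⊢ (s2, bccccbbc, W$) ⊢ (s0, ccccbbc, $) ⊢ (s2, ccccbbc, W$) ⊢ (s0, cccbbc, $) ⊢ (s2, cccbbc, W$) ⊢ (s0, ccbbc, $) ⊢ (s2, ccbbc, W$) ⊢ (s0, cbbc, $) ⊢ (s2, cbbc, W$) ⊢ (s0, bbc, $) ⊢ (s2, bbc, W$) ⊢ (s0, bc, $) ⊢ (s2, bc, W$) ⊢ (s0, c, $) ⊢ (s2, c, W$) ⊢ (s0, ε, $) ⊢ (s2, ε, W$)
All input consumed; stack is W$, not empty, and no further ε-move applies.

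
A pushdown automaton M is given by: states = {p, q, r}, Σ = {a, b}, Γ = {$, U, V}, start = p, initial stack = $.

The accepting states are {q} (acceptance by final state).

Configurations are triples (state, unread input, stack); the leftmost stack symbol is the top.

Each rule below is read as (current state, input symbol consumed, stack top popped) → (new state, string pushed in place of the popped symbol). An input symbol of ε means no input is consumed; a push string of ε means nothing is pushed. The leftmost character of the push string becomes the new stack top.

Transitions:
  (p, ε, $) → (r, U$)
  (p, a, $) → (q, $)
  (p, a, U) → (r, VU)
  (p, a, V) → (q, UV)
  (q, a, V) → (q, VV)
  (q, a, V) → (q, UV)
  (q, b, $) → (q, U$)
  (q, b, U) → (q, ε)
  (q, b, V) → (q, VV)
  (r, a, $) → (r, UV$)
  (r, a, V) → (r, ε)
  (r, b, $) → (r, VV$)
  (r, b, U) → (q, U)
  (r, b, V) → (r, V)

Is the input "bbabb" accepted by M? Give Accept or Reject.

Reject

No computation consumes all input and reaches a final state.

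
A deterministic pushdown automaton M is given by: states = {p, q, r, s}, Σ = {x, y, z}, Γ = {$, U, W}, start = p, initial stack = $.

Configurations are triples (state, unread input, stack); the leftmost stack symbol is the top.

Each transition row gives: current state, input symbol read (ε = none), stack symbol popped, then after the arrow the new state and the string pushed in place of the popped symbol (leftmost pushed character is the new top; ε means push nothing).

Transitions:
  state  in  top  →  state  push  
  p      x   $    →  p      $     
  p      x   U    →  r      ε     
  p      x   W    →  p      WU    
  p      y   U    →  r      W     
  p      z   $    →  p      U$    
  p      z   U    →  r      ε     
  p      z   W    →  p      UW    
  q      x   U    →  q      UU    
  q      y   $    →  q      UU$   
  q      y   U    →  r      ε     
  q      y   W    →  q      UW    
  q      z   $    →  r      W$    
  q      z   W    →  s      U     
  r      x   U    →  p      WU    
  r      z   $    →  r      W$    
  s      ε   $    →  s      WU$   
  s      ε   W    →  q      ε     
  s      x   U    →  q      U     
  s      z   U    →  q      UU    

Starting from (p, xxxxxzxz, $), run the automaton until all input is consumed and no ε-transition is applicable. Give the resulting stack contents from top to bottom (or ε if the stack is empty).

(p, xxxxxzxz, $)
  read x, top $: go to p, push $ → (p, xxxxzxz, $)
  read x, top $: go to p, push $ → (p, xxxzxz, $)
  read x, top $: go to p, push $ → (p, xxzxz, $)
  read x, top $: go to p, push $ → (p, xzxz, $)
  read x, top $: go to p, push $ → (p, zxz, $)
  read z, top $: go to p, push U$ → (p, xz, U$)
  read x, top U: go to r, push ε → (r, z, $)
  read z, top $: go to r, push W$ → (r, ε, W$)
All input consumed in state r with stack W$.

W$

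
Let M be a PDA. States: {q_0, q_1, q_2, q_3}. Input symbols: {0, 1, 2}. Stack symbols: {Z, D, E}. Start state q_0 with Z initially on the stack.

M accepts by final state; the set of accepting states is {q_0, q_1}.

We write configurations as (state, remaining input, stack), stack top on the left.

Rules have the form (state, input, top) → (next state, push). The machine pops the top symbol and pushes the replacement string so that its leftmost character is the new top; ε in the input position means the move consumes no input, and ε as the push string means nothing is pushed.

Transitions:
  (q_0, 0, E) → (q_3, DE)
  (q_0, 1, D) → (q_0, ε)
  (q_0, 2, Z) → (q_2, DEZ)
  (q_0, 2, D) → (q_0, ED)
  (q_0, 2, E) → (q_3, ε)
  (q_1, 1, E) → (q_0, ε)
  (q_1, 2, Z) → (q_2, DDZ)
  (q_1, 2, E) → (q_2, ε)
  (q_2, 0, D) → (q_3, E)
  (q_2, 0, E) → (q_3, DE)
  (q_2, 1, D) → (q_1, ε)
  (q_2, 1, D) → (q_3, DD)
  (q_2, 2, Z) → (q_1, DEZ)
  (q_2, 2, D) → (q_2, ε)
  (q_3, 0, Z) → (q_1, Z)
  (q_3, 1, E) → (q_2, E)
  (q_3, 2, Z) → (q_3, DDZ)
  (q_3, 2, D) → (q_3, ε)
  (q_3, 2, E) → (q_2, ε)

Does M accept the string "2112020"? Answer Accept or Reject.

Reject

No computation consumes all input and reaches a final state.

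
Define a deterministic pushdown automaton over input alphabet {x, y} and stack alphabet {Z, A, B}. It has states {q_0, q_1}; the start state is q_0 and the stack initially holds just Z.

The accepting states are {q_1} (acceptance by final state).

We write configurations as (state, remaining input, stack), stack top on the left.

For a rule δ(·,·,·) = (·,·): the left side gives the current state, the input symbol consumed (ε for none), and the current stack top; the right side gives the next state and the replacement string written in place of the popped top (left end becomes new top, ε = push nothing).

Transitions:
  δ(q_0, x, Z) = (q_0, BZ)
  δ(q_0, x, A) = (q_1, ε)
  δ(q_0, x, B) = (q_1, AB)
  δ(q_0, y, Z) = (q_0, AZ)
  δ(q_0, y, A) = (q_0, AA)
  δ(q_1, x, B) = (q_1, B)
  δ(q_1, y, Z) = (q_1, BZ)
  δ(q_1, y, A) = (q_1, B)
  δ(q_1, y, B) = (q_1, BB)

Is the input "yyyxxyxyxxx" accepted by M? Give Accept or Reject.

Reject

(q_0, yyyxxyxyxxx, Z)
  read y, top Z: go to q_0, push AZ → (q_0, yyxxyxyxxx, AZ)
  read y, top A: go to q_0, push AA → (q_0, yxxyxyxxx, AAZ)
  read y, top A: go to q_0, push AA → (q_0, xxyxyxxx, AAAZ)
  read x, top A: go to q_1, push ε → (q_1, xyxyxxx, AAZ)
No transition applies at (q_1, xyxyxxx, AAZ); input not fully consumed.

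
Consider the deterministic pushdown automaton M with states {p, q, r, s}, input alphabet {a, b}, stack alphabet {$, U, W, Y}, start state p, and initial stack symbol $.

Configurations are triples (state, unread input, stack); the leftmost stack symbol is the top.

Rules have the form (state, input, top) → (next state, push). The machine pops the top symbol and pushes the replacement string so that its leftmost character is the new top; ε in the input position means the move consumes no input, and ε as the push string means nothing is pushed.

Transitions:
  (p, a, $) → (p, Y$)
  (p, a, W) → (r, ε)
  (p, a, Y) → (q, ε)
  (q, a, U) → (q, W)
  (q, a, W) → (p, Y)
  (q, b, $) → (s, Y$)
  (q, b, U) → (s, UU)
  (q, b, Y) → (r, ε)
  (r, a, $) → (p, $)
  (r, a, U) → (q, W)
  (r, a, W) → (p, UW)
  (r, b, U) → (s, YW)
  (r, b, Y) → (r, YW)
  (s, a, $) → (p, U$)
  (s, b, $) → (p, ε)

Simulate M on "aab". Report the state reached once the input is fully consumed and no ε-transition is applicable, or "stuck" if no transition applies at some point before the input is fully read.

(p, aab, $)
  read a, top $: go to p, push Y$ → (p, ab, Y$)
  read a, top Y: go to q, push ε → (q, b, $)
  read b, top $: go to s, push Y$ → (s, ε, Y$)
All input consumed; M is in state s.

s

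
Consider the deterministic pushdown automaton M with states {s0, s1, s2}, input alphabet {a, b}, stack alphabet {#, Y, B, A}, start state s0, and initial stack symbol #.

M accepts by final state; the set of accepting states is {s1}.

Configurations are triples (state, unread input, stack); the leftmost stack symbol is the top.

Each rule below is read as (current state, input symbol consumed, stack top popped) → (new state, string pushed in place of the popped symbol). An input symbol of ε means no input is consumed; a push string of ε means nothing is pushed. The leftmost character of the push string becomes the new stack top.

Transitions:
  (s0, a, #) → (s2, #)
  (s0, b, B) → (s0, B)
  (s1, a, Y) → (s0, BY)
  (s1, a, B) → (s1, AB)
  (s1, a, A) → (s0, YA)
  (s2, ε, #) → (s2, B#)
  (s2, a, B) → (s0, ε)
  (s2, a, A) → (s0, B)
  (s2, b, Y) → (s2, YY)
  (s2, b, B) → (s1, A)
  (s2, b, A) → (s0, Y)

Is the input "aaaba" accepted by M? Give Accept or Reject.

Reject

(s0, aaaba, #)
  read a, top #: go to s2, push # → (s2, aaba, #)
  ε-move, top #: go to s2, push B# → (s2, aaba, B#)
  read a, top B: go to s0, push ε → (s0, aba, #)
  read a, top #: go to s2, push # → (s2, ba, #)
  ε-move, top #: go to s2, push B# → (s2, ba, B#)
  read b, top B: go to s1, push A → (s1, a, A#)
  read a, top A: go to s0, push YA → (s0, ε, YA#)
All input consumed; state s0 ∉ F and no further ε-move applies.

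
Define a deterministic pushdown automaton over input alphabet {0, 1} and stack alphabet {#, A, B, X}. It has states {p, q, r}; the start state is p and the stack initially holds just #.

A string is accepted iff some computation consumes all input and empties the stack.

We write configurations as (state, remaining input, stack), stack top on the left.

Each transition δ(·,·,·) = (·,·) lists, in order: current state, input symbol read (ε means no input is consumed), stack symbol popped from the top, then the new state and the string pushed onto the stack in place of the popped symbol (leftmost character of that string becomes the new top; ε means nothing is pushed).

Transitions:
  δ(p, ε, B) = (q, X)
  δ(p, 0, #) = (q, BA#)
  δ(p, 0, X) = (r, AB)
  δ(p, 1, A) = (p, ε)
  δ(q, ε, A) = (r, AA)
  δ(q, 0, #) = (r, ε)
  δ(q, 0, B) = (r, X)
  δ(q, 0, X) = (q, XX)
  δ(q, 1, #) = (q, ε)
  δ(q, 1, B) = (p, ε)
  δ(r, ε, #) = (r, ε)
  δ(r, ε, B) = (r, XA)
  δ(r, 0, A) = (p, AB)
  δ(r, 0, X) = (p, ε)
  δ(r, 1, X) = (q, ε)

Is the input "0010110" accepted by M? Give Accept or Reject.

(p, 0010110, #)
  read 0, top #: go to q, push BA# → (q, 010110, BA#)
  read 0, top B: go to r, push X → (r, 10110, XA#)
  read 1, top X: go to q, push ε → (q, 0110, A#)
  ε-move, top A: go to r, push AA → (r, 0110, AA#)
  read 0, top A: go to p, push AB → (p, 110, ABA#)
  read 1, top A: go to p, push ε → (p, 10, BA#)
  ε-move, top B: go to q, push X → (q, 10, XA#)
No transition applies at (q, 10, XA#); input not fully consumed.

Reject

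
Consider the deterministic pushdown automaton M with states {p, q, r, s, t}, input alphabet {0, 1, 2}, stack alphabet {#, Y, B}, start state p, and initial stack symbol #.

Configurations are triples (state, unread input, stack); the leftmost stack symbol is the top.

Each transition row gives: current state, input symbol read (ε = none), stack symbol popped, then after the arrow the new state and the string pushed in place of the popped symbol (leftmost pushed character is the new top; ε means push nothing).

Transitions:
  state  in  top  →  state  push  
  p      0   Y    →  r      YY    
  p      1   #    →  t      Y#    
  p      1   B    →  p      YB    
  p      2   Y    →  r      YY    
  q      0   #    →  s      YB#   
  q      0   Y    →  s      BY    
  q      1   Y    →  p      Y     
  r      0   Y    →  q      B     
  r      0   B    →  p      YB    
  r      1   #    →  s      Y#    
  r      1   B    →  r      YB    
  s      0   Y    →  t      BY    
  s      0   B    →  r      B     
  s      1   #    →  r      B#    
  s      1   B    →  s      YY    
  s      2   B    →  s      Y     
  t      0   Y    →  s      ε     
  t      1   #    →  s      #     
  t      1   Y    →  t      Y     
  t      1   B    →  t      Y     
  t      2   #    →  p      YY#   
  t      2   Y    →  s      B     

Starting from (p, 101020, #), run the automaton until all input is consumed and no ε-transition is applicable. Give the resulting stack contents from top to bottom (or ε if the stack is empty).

BYB#

(p, 101020, #) ⊢ (t, 01020, Y#) ⊢ (s, 1020, #) ⊢ (r, 020, B#) ⊢ (p, 20, YB#) ⊢ (r, 0, YYB#) ⊢ (q, ε, BYB#)
All input consumed in state q with stack BYB#.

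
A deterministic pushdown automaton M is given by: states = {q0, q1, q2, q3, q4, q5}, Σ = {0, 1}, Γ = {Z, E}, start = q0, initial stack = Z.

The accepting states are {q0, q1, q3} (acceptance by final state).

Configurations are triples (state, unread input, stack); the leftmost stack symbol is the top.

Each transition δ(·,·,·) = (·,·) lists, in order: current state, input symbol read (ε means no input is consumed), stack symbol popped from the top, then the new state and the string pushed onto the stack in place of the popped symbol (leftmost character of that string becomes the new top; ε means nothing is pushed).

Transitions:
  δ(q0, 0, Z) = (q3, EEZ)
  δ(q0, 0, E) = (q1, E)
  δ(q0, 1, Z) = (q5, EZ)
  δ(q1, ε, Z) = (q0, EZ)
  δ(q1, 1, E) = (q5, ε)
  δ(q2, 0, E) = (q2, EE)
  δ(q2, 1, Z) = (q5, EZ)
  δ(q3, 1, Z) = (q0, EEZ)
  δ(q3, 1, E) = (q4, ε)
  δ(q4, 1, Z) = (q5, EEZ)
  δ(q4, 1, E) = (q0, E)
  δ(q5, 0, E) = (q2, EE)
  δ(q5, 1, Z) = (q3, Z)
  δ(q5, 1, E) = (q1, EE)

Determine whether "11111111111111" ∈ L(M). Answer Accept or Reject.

Accept

(q0, 11111111111111, Z) ⊢ (q5, 1111111111111, EZ) ⊢ (q1, 111111111111, EEZ) ⊢ (q5, 11111111111, EZ) ⊢ (q1, 1111111111, EEZ) ⊢ (q5, 111111111, EZ) ⊢ (q1, 11111111, EEZ) ⊢ (q5, 1111111, EZ) ⊢ (q1, 111111, EEZ) ⊢ (q5, 11111, EZ) ⊢ (q1, 1111, EEZ) ⊢ (q5, 111, EZ) ⊢ (q1, 11, EEZ) ⊢ (q5, 1, EZ) ⊢ (q1, ε, EEZ)
All input consumed; state q1 ∈ F.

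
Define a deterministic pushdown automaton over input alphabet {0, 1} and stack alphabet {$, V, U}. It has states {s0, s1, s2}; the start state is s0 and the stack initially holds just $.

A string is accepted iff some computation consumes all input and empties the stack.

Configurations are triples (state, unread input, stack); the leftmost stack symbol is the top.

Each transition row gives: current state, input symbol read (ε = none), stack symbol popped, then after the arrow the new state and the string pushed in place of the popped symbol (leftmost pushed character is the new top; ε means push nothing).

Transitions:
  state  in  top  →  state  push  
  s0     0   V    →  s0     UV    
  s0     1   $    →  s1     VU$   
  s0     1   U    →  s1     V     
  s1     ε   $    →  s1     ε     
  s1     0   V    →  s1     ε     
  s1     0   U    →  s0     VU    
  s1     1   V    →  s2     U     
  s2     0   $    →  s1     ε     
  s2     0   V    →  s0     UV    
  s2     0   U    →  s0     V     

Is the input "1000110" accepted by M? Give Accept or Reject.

(s0, 1000110, $)
  read 1, top $: go to s1, push VU$ → (s1, 000110, VU$)
  read 0, top V: go to s1, push ε → (s1, 00110, U$)
  read 0, top U: go to s0, push VU → (s0, 0110, VU$)
  read 0, top V: go to s0, push UV → (s0, 110, UVU$)
  read 1, top U: go to s1, push V → (s1, 10, VVU$)
  read 1, top V: go to s2, push U → (s2, 0, UVU$)
  read 0, top U: go to s0, push V → (s0, ε, VVU$)
All input consumed; stack is VVU$, not empty, and no further ε-move applies.

Reject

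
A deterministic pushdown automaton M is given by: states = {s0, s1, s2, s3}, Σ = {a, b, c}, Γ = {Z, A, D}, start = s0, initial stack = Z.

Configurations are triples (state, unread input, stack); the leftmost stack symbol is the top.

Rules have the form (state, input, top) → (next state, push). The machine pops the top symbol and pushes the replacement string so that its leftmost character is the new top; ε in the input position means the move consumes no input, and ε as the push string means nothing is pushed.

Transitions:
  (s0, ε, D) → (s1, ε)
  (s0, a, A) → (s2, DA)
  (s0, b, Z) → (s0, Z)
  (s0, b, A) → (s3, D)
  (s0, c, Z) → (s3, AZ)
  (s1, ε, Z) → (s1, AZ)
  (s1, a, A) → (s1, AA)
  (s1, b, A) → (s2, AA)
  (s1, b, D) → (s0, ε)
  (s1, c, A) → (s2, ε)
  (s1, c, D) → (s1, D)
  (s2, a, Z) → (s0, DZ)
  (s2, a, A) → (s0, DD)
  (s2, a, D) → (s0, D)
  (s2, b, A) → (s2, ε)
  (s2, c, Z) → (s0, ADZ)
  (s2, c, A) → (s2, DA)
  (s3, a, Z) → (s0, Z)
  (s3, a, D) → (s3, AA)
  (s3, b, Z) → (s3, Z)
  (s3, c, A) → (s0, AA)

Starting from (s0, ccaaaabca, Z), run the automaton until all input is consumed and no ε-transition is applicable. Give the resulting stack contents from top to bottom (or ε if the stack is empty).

AAAAAZ

(s0, ccaaaabca, Z)
  read c, top Z: go to s3, push AZ → (s3, caaaabca, AZ)
  read c, top A: go to s0, push AA → (s0, aaaabca, AAZ)
  read a, top A: go to s2, push DA → (s2, aaabca, DAAZ)
  read a, top D: go to s0, push D → (s0, aabca, DAAZ)
  ε-move, top D: go to s1, push ε → (s1, aabca, AAZ)
  read a, top A: go to s1, push AA → (s1, abca, AAAZ)
  read a, top A: go to s1, push AA → (s1, bca, AAAAZ)
  read b, top A: go to s2, push AA → (s2, ca, AAAAAZ)
  read c, top A: go to s2, push DA → (s2, a, DAAAAAZ)
  read a, top D: go to s0, push D → (s0, ε, DAAAAAZ)
  ε-move, top D: go to s1, push ε → (s1, ε, AAAAAZ)
All input consumed in state s1 with stack AAAAAZ.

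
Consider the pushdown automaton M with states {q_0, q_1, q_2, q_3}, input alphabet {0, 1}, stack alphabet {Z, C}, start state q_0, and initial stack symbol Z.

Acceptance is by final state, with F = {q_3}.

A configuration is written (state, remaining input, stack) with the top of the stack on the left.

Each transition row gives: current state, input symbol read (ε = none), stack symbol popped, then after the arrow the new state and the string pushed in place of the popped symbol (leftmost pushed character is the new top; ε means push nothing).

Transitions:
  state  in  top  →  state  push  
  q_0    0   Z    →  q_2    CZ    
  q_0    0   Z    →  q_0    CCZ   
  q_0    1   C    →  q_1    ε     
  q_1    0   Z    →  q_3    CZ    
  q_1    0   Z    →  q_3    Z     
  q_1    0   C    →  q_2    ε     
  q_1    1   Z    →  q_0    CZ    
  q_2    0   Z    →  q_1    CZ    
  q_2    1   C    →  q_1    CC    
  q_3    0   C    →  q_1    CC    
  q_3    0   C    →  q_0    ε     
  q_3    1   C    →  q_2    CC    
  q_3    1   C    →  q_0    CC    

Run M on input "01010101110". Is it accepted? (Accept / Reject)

Reject

No computation consumes all input and reaches a final state.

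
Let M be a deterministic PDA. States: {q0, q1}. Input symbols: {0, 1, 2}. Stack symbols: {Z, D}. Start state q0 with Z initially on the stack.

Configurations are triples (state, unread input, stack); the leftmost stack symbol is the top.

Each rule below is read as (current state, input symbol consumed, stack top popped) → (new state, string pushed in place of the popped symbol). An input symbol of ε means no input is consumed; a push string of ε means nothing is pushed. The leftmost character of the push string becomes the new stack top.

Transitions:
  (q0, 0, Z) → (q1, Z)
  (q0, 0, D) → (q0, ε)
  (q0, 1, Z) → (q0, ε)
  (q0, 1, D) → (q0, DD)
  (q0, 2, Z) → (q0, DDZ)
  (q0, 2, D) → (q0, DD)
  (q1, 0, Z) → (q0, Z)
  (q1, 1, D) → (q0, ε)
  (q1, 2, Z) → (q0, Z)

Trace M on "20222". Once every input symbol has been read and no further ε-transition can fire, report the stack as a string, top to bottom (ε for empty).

(q0, 20222, Z) ⊢ (q0, 0222, DDZ) ⊢ (q0, 222, DZ) ⊢ (q0, 22, DDZ) ⊢ (q0, 2, DDDZ) ⊢ (q0, ε, DDDDZ)
All input consumed in state q0 with stack DDDDZ.

DDDDZ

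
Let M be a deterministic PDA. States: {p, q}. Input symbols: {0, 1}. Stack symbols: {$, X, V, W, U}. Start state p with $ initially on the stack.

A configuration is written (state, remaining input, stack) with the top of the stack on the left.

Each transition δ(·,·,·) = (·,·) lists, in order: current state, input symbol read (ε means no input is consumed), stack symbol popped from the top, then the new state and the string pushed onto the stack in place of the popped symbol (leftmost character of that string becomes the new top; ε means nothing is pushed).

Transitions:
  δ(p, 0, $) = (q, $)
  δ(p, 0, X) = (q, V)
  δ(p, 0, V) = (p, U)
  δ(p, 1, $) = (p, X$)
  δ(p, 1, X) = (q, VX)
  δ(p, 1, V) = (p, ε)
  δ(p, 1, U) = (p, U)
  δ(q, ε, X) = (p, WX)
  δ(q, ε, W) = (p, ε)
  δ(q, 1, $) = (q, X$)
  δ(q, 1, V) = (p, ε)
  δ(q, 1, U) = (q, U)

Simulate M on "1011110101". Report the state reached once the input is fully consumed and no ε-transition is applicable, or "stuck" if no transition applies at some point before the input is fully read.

p

(p, 1011110101, $)
  read 1, top $: go to p, push X$ → (p, 011110101, X$)
  read 0, top X: go to q, push V → (q, 11110101, V$)
  read 1, top V: go to p, push ε → (p, 1110101, $)
  read 1, top $: go to p, push X$ → (p, 110101, X$)
  read 1, top X: go to q, push VX → (q, 10101, VX$)
  read 1, top V: go to p, push ε → (p, 0101, X$)
  read 0, top X: go to q, push V → (q, 101, V$)
  read 1, top V: go to p, push ε → (p, 01, $)
  read 0, top $: go to q, push $ → (q, 1, $)
  read 1, top $: go to q, push X$ → (q, ε, X$)
  ε-move, top X: go to p, push WX → (p, ε, WX$)
All input consumed; M is in state p.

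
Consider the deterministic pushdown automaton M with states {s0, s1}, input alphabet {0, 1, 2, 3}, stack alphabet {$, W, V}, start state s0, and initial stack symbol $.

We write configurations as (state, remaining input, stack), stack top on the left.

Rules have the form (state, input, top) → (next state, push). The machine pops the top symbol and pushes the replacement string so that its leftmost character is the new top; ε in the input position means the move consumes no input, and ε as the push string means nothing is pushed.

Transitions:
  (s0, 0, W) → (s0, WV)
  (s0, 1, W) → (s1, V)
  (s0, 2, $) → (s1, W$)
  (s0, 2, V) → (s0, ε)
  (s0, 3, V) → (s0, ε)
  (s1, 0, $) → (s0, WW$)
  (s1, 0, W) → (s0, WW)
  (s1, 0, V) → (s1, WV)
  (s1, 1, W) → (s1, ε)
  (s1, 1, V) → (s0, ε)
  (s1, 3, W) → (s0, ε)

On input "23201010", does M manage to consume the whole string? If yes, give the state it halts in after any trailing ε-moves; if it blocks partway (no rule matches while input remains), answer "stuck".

(s0, 23201010, $)
  read 2, top $: go to s1, push W$ → (s1, 3201010, W$)
  read 3, top W: go to s0, push ε → (s0, 201010, $)
  read 2, top $: go to s1, push W$ → (s1, 01010, W$)
  read 0, top W: go to s0, push WW → (s0, 1010, WW$)
  read 1, top W: go to s1, push V → (s1, 010, VW$)
  read 0, top V: go to s1, push WV → (s1, 10, WVW$)
  read 1, top W: go to s1, push ε → (s1, 0, VW$)
  read 0, top V: go to s1, push WV → (s1, ε, WVW$)
All input consumed; M is in state s1.

s1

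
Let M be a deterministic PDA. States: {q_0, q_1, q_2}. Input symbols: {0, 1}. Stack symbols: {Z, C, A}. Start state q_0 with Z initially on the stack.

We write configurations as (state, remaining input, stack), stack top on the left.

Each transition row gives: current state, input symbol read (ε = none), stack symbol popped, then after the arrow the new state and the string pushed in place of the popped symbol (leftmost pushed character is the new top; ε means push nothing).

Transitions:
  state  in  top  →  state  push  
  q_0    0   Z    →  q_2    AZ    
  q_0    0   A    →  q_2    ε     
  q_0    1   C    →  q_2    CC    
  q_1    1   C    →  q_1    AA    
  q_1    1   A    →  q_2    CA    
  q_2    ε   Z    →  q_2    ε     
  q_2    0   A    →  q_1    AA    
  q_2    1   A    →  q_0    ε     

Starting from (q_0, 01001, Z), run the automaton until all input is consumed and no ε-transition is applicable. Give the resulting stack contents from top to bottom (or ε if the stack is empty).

CAAZ

(q_0, 01001, Z) ⊢ (q_2, 1001, AZ) ⊢ (q_0, 001, Z) ⊢ (q_2, 01, AZ) ⊢ (q_1, 1, AAZ) ⊢ (q_2, ε, CAAZ)
All input consumed in state q_2 with stack CAAZ.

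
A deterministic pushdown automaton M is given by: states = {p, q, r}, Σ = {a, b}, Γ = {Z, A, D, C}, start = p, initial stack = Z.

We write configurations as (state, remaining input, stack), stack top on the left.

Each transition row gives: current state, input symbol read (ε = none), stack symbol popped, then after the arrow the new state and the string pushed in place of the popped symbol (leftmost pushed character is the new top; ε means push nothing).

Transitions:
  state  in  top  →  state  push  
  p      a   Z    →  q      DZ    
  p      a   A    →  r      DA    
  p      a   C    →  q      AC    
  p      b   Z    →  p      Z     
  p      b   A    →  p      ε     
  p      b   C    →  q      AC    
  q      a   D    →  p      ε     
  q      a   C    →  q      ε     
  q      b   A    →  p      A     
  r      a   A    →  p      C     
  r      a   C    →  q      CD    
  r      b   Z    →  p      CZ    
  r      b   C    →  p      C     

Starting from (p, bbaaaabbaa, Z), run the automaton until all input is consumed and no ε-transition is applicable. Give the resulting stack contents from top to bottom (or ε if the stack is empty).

(p, bbaaaabbaa, Z)
  read b, top Z: go to p, push Z → (p, baaaabbaa, Z)
  read b, top Z: go to p, push Z → (p, aaaabbaa, Z)
  read a, top Z: go to q, push DZ → (q, aaabbaa, DZ)
  read a, top D: go to p, push ε → (p, aabbaa, Z)
  read a, top Z: go to q, push DZ → (q, abbaa, DZ)
  read a, top D: go to p, push ε → (p, bbaa, Z)
  read b, top Z: go to p, push Z → (p, baa, Z)
  read b, top Z: go to p, push Z → (p, aa, Z)
  read a, top Z: go to q, push DZ → (q, a, DZ)
  read a, top D: go to p, push ε → (p, ε, Z)
All input consumed in state p with stack Z.

Z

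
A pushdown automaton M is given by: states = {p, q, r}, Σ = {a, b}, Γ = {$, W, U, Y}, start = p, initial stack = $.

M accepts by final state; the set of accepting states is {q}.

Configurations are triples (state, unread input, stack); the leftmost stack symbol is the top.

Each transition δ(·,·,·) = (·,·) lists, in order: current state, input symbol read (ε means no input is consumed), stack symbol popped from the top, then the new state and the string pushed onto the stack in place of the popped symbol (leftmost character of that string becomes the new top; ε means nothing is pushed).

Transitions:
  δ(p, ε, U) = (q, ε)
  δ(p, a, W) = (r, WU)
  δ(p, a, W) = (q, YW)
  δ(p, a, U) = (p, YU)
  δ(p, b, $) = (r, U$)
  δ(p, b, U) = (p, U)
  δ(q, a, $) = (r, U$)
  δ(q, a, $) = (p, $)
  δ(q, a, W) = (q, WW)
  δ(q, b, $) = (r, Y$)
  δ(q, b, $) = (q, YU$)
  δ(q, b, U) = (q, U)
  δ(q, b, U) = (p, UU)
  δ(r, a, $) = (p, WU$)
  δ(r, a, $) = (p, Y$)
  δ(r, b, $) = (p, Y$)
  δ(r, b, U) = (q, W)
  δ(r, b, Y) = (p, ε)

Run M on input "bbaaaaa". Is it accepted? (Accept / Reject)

Accept

One accepting computation: (p, bbaaaaa, $) ⊢ (r, baaaaa, U$) ⊢ (q, aaaaa, W$) ⊢ (q, aaaa, WW$) ⊢ (q, aaa, WWW$) ⊢ (q, aa, WWWW$) ⊢ (q, a, WWWWW$) ⊢ (q, ε, WWWWWW$)
All input consumed and state q ∈ F.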